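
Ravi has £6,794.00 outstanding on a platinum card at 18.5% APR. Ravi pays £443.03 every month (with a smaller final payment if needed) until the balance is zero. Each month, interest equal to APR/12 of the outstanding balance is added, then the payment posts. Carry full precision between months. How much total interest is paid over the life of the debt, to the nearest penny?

Monthly rate r = 18.5%/12 = 1.54167% = 0.0154167.
Payoff takes n = ⌈−ln(1 − rB₀/P)/ln(1+r)⌉ = ⌈17.631⌉ = 18 payments; the last is £280.31.
Total paid = 17·£443.03 + £280.31 = £7,811.82.
Total interest = total paid − principal = £7,811.82 − £6,794.00 = £1,017.82.

£1,017.82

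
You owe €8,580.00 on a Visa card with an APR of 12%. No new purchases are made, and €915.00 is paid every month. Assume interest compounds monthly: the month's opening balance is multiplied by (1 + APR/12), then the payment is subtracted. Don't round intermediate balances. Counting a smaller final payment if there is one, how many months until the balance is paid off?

10 months

Monthly rate r = 12%/12 = 1% = 0.01.
Recurrence: B ← B·(1+r) − €915.00.
Month 1: interest €85.80; balance after payment €7,750.80.
Month 2: interest €77.51; balance after payment €6,913.31.
Closed form: n = −ln(1 − rB₀/P)/ln(1+r) = −ln(0.90623)/ln(1.01) ≈ 9.895, so the balance reaches zero during payment 10.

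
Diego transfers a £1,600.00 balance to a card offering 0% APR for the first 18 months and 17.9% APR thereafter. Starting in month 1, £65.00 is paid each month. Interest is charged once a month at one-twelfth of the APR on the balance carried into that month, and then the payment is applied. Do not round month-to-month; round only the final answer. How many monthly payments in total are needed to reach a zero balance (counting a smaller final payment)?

26 payments

Promo months 1–18 at r₀ = 0%/12 = 0; months 19+ at r₁ = 17.9%/12 = 0.0149167.
After month 18 (no interest yet): B = £1,600.00 − 18·£65.00 = £430.00.
Then at r₁ with £65.00/mo: n₂ = −ln(1 − r₁·B/P)/ln(1+r₁) ≈ 7.02 → 8 more payments.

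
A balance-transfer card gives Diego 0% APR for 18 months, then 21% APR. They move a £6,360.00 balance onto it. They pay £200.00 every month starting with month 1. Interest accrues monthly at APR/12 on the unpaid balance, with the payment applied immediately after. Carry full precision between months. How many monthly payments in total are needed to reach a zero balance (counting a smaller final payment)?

Promo months 1–18 at r₀ = 0%/12 = 0; months 19+ at r₁ = 21%/12 = 0.0175.
After month 18 (no interest yet): B = £6,360.00 − 18·£200.00 = £2,760.00.
Then at r₁ with £200.00/mo: n₂ = −ln(1 − r₁·B/P)/ln(1+r₁) ≈ 15.93 → 16 more payments.

34 months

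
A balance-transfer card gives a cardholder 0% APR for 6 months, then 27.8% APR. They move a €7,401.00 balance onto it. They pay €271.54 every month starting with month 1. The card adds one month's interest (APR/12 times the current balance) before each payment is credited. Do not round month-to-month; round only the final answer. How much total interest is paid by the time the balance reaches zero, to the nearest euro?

Promo months 1–6 at r₀ = 0%/12 = 0; months 7+ at r₁ = 27.8%/12 = 0.0231667.
After month 6 (no interest yet): B = €7,401.00 − 6·€271.54 = €5,771.76.
Then at r₁ with €271.54/mo: n₂ = −ln(1 − r₁·B/P)/ln(1+r₁) ≈ 29.61 → 30 more payments.
Total paid = 35·€271.54 + €165.98 = €9,669.88; interest = €9,669.88 − €7,401.00 = €2,268.88.

€2,269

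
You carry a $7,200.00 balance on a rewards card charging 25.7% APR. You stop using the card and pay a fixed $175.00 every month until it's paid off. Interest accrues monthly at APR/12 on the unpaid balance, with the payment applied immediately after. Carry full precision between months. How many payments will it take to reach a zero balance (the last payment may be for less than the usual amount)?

Monthly rate r = 25.7%/12 = 2.14167% = 0.0214167.
Recurrence: B ← B·(1+r) − $175.00.
Month 1: interest $154.20; balance after payment $7,179.20.
Month 2: interest $153.75; balance after payment $7,157.95.
Closed form: n = −ln(1 − rB₀/P)/ln(1+r) = −ln(0.11886)/ln(1.02142) ≈ 100.509, so the balance reaches zero during payment 101.

101 months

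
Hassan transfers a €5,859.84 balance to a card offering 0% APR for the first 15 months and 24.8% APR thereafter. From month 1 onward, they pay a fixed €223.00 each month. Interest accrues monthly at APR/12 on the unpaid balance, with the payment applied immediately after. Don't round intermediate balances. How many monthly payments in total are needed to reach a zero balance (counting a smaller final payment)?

28 payments

Promo months 1–15 at r₀ = 0%/12 = 0; months 16+ at r₁ = 24.8%/12 = 0.0206667.
After month 15 (no interest yet): B = €5,859.84 − 15·€223.00 = €2,514.84.
Then at r₁ with €223.00/mo: n₂ = −ln(1 − r₁·B/P)/ln(1+r₁) ≈ 12.97 → 13 more payments.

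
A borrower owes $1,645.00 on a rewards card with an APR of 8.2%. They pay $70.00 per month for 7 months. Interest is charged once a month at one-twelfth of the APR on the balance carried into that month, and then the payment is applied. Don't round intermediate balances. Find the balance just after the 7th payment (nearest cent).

$1,225.16

Monthly rate r = 8.2%/12 = 0.683333% = 0.00683333.
Each month: B ← B·(1+r) − $70.00.
Month 1: interest $11.24; balance after payment $1,586.24.
Month 2: interest $10.84; balance after payment $1,527.08.
Month 3: interest $10.44; balance after payment $1,467.52.
Month 4: interest $10.03; balance after payment $1,407.54.
Month 5: interest $9.62; balance after payment $1,347.16.
Month 6: interest $9.21; balance after payment $1,286.37.
Month 7: interest $8.79; balance after payment $1,225.16.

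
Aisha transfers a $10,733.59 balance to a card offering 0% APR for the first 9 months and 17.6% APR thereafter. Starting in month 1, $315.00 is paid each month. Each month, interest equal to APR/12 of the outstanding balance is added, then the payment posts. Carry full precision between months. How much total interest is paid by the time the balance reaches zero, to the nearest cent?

$2,021.23

Promo months 1–9 at r₀ = 0%/12 = 0; months 10+ at r₁ = 17.6%/12 = 0.0146667.
After month 9 (no interest yet): B = $10,733.59 − 9·$315.00 = $7,898.59.
Then at r₁ with $315.00/mo: n₂ = −ln(1 − r₁·B/P)/ln(1+r₁) ≈ 31.49 → 32 more payments.
Total paid = 40·$315.00 + $154.82 = $12,754.82; interest = $12,754.82 − $10,733.59 = $2,021.23.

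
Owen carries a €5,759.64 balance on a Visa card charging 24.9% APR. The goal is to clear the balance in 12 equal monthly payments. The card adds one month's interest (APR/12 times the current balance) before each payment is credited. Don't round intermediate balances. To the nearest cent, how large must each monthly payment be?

Monthly rate r = 24.9%/12 = 2.075% = 0.02075.
Level-payment amortization: P = B₀·r / (1 − (1+r)^(−n)) = 5759.64·0.02075 / (1 − 1.02075^(−12)).
Denominator 1 − (1+r)^(−12) = 0.218430979.
P = 119.513 / 0.218430979 ≈ 547.14.

€547.14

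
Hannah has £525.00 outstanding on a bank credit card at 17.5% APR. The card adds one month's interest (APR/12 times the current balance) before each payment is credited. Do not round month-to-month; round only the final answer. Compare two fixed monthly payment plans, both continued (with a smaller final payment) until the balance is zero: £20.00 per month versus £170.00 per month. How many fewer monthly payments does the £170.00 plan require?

30 fewer payments

Monthly rate r = 17.5%/12 = 1.45833% = 0.0145833.
At £20.00/mo: n = ⌈−ln(1 − rB₀/P)/ln(1+r)⌉ = 34 payments (last £6.67); total interest = total paid − £525.00 = £141.67.
At £170.00/mo: 4 payments (last £31.28); total interest £16.28.
Payments saved = 34 − 4 = 30.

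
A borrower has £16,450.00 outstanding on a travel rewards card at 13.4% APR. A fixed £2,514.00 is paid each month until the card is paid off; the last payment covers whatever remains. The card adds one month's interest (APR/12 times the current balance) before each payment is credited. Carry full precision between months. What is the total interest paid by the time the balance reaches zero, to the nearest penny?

Monthly rate r = 13.4%/12 = 1.11667% = 0.0111667.
Payoff takes n = ⌈−ln(1 − rB₀/P)/ln(1+r)⌉ = ⌈6.833⌉ = 7 payments; the last is £2,095.10.
Total paid = 6·£2,514.00 + £2,095.10 = £17,179.10.
Total interest = total paid − principal = £17,179.10 − £16,450.00 = £729.10.

£729.10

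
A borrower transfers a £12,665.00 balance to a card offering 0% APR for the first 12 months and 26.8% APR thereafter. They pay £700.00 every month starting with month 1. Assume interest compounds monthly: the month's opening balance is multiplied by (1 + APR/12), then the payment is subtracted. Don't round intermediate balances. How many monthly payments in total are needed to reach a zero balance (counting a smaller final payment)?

Promo months 1–12 at r₀ = 0%/12 = 0; months 13+ at r₁ = 26.8%/12 = 0.0223333.
After month 12 (no interest yet): B = £12,665.00 − 12·£700.00 = £4,265.00.
Then at r₁ with £700.00/mo: n₂ = −ln(1 − r₁·B/P)/ln(1+r₁) ≈ 6.62 → 7 more payments.

19 payments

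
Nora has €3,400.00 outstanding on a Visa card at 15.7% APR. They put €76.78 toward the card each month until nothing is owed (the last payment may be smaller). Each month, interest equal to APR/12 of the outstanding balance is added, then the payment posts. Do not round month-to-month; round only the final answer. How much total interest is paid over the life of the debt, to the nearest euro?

Monthly rate r = 15.7%/12 = 1.30833% = 0.0130833.
Payoff takes n = ⌈−ln(1 − rB₀/P)/ln(1+r)⌉ = ⌈66.622⌉ = 67 payments; the last is €47.85.
Total paid = 66·€76.78 + €47.85 = €5,115.33.
Total interest = total paid − principal = €5,115.33 − €3,400.00 = €1,715.33.

€1,715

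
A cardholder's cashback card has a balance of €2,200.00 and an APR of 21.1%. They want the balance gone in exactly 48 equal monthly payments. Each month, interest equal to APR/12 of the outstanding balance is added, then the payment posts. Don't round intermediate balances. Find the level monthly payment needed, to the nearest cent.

€68.24

Monthly rate r = 21.1%/12 = 1.75833% = 0.0175833.
Level-payment amortization: P = B₀·r / (1 − (1+r)^(−n)) = 2200.00·0.0175833 / (1 − 1.01758^(−48)).
Denominator 1 − (1+r)^(−48) = 0.566847614.
P = 38.6833 / 0.566847614 ≈ 68.24.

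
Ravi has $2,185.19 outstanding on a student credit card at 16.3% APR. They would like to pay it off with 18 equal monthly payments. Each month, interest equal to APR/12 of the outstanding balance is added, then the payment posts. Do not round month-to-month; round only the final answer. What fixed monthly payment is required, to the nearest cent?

$137.66

Monthly rate r = 16.3%/12 = 1.35833% = 0.0135833.
Level-payment amortization: P = B₀·r / (1 − (1+r)^(−n)) = 2185.19·0.0135833 / (1 − 1.01358^(−18)).
Denominator 1 − (1+r)^(−18) = 0.215614228.
P = 29.6822 / 0.215614228 ≈ 137.66.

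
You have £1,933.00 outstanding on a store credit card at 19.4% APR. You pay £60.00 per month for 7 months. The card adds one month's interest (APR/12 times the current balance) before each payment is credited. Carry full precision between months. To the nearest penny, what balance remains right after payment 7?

Monthly rate r = 19.4%/12 = 1.61667% = 0.0161667.
Each month: B ← B·(1+r) − £60.00.
Month 1: interest £31.25; balance after payment £1,904.25.
Month 2: interest £30.79; balance after payment £1,875.04.
Month 3: interest £30.31; balance after payment £1,845.35.
Month 4: interest £29.83; balance after payment £1,815.18.
Month 5: interest £29.35; balance after payment £1,784.53.
Month 6: interest £28.85; balance after payment £1,753.38.
Month 7: interest £28.35; balance after payment £1,721.72.

£1,721.72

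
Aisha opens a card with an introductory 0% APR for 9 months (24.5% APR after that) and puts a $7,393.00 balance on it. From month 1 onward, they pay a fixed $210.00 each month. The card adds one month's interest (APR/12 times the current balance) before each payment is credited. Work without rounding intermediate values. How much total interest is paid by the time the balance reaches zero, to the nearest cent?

Promo months 1–9 at r₀ = 0%/12 = 0; months 10+ at r₁ = 24.5%/12 = 0.0204167.
After month 9 (no interest yet): B = $7,393.00 − 9·$210.00 = $5,503.00.
Then at r₁ with $210.00/mo: n₂ = −ln(1 − r₁·B/P)/ln(1+r₁) ≈ 37.89 → 38 more payments.
Total paid = 46·$210.00 + $186.61 = $9,846.61; interest = $9,846.61 − $7,393.00 = $2,453.61.

$2,453.61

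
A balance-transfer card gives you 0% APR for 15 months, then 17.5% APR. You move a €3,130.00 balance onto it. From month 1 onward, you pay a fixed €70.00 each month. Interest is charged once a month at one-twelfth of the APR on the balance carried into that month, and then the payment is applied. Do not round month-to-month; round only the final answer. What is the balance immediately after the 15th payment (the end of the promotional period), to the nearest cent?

Promo months 1–15 at r₀ = 0%/12 = 0; months 16+ at r₁ = 17.5%/12 = 0.0145833.
After month 15 (no interest yet): B = €3,130.00 − 15·€70.00 = €2,080.00.

€2,080.00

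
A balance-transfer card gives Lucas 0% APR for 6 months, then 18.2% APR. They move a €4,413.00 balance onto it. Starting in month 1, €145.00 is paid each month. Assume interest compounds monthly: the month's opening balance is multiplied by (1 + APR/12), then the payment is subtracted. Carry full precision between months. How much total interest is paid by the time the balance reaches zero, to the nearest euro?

€917

Promo months 1–6 at r₀ = 0%/12 = 0; months 7+ at r₁ = 18.2%/12 = 0.0151667.
After month 6 (no interest yet): B = €4,413.00 − 6·€145.00 = €3,543.00.
Then at r₁ with €145.00/mo: n₂ = −ln(1 − r₁·B/P)/ln(1+r₁) ≈ 30.76 → 31 more payments.
Total paid = 36·€145.00 + €109.90 = €5,329.90; interest = €5,329.90 − €4,413.00 = €916.90.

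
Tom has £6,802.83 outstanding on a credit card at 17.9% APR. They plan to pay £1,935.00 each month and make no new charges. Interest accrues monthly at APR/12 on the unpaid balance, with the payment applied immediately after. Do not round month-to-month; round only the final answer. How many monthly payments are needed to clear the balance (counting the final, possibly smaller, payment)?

Monthly rate r = 17.9%/12 = 1.49167% = 0.0149167.
Recurrence: B ← B·(1+r) − £1,935.00.
Month 1: interest £101.48; balance after payment £4,969.31.
Month 2: interest £74.13; balance after payment £3,108.43.
Month 3: interest £46.37; balance after payment £1,219.80.
Month 4: interest £18.20; balance after payment £0.00.

4 months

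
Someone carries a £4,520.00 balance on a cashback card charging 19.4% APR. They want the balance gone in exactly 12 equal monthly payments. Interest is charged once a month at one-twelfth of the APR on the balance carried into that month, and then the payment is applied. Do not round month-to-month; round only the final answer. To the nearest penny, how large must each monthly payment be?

Monthly rate r = 19.4%/12 = 1.61667% = 0.0161667.
Level-payment amortization: P = B₀·r / (1 − (1+r)^(−n)) = 4520.00·0.0161667 / (1 − 1.01617^(−12)).
Denominator 1 − (1+r)^(−12) = 0.175063225.
P = 73.0733 / 0.175063225 ≈ 417.41.

£417.41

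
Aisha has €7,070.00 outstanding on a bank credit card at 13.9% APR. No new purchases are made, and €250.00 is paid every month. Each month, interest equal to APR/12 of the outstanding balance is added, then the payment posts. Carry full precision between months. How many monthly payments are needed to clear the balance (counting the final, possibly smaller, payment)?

Monthly rate r = 13.9%/12 = 1.15833% = 0.0115833.
Recurrence: B ← B·(1+r) − €250.00.
Month 1: interest €81.89; balance after payment €6,901.89.
Month 2: interest €79.95; balance after payment €6,731.84.
Closed form: n = −ln(1 − rB₀/P)/ln(1+r) = −ln(0.67242)/ln(1.01158) ≈ 34.460, so the balance reaches zero during payment 35.

35 months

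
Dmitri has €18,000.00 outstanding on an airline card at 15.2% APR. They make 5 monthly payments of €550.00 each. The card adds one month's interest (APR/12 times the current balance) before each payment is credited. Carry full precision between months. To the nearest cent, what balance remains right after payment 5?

€16,348.69

Monthly rate r = 15.2%/12 = 1.26667% = 0.0126667.
Each month: B ← B·(1+r) − €550.00.
Month 1: interest €228.00; balance after payment €17,678.00.
Month 2: interest €223.92; balance after payment €17,351.92.
Month 3: interest €219.79; balance after payment €17,021.71.
Month 4: interest €215.61; balance after payment €16,687.32.
Month 5: interest €211.37; balance after payment €16,348.69.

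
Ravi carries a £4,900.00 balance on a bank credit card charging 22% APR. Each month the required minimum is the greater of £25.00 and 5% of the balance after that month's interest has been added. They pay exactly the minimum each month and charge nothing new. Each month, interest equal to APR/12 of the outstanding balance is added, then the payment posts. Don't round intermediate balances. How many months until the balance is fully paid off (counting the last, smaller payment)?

95 months

Monthly rate r = 22%/12 = 1.83333% = 0.0183333.
While 5% of the post-interest balance exceeds £25.00, each month B ← (B·(1+r))·(1 − 0.05), i.e. B shrinks by the factor (1+r)·0.95 = 0.96742.
This holds for months 1–70. Entering month 71 the balance is £482.11; 5% of the post-interest balance is now below £25.00, so the flat £25.00 minimum applies from here.
From month 71 a fixed £25.00 at rate r clears £482.11 in 25 more payments. Total: 70 + 25 = 95 months.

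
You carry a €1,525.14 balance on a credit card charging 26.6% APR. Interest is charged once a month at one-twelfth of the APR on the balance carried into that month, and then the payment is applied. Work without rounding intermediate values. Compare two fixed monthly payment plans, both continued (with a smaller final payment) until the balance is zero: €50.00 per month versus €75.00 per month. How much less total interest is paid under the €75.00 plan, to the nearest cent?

€521.33

Monthly rate r = 26.6%/12 = 2.21667% = 0.0221667.
At €50.00/mo: n = ⌈−ln(1 − rB₀/P)/ln(1+r)⌉ = 52 payments (last €21.36); total interest = total paid − €1,525.14 = €1,046.22.
At €75.00/mo: 28 payments (last €25.03); total interest €524.89.
Interest saved = €1,046.22 − €524.89 = €521.33.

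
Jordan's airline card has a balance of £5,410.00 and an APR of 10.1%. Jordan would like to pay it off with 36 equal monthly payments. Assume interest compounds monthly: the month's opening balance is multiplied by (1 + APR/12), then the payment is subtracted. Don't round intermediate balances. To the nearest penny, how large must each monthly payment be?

Monthly rate r = 10.1%/12 = 0.841667% = 0.00841667.
Level-payment amortization: P = B₀·r / (1 − (1+r)^(−n)) = 5410.00·0.00841667 / (1 − 1.00842^(−36)).
Denominator 1 − (1+r)^(−36) = 0.260463755.
P = 45.5342 / 0.260463755 ≈ 174.82.

£174.82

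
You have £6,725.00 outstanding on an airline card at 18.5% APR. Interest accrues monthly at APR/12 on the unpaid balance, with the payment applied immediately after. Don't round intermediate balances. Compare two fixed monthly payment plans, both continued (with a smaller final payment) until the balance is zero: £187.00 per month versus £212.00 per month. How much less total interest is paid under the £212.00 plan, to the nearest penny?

£576.31

Monthly rate r = 18.5%/12 = 1.54167% = 0.0154167.
At £187.00/mo: n = ⌈−ln(1 − rB₀/P)/ln(1+r)⌉ = 53 payments (last £157.08); total interest = total paid − £6,725.00 = £3,156.08.
At £212.00/mo: 44 payments (last £188.77); total interest £2,579.77.
Interest saved = £3,156.08 − £2,579.77 = £576.31.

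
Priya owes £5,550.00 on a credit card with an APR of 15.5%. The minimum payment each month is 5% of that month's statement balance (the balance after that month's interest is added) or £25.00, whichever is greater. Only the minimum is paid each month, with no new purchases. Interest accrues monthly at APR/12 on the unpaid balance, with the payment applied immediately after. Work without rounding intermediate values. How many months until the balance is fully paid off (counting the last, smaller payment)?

Monthly rate r = 15.5%/12 = 1.29167% = 0.0129167.
While 5% of the post-interest balance exceeds £25.00, each month B ← (B·(1+r))·(1 − 0.05), i.e. B shrinks by the factor (1+r)·0.95 = 0.96227.
This holds for months 1–63. Entering month 64 the balance is £492.07; 5% of the post-interest balance is now below £25.00, so the flat £25.00 minimum applies from here.
From month 64 a fixed £25.00 at rate r clears £492.07 in 23 more payments. Total: 63 + 23 = 86 months.

86 months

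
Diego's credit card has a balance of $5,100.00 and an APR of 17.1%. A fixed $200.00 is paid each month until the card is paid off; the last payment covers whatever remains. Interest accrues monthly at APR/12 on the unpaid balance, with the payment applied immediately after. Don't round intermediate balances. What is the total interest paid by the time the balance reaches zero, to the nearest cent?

Monthly rate r = 17.1%/12 = 1.425% = 0.01425.
Payoff takes n = ⌈−ln(1 − rB₀/P)/ln(1+r)⌉ = ⌈31.915⌉ = 32 payments; the last is $183.05.
Total paid = 31·$200.00 + $183.05 = $6,383.05.
Total interest = total paid − principal = $6,383.05 − $5,100.00 = $1,283.05.

$1,283.05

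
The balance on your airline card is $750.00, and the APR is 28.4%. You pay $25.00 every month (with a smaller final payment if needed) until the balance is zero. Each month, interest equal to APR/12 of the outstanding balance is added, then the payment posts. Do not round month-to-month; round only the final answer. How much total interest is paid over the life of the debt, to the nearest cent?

$573.05

Monthly rate r = 28.4%/12 = 2.36667% = 0.0236667.
Payoff takes n = ⌈−ln(1 − rB₀/P)/ln(1+r)⌉ = ⌈52.921⌉ = 53 payments; the last is $23.05.
Total paid = 52·$25.00 + $23.05 = $1,323.05.
Total interest = total paid − principal = $1,323.05 − $750.00 = $573.05.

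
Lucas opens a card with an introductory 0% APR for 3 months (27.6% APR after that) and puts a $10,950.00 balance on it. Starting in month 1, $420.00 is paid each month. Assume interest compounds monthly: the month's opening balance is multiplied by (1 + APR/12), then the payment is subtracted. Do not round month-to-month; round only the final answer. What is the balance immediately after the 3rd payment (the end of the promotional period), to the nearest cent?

$9,690.00

Promo months 1–3 at r₀ = 0%/12 = 0; months 4+ at r₁ = 27.6%/12 = 0.023.
After month 3 (no interest yet): B = $10,950.00 − 3·$420.00 = $9,690.00.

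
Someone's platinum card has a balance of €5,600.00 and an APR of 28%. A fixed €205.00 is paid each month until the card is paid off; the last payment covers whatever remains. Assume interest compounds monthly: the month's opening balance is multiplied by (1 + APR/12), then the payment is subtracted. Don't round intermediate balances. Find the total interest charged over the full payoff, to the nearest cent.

Monthly rate r = 28%/12 = 2.33333% = 0.0233333.
Payoff takes n = ⌈−ln(1 − rB₀/P)/ln(1+r)⌉ = ⌈43.982⌉ = 44 payments; the last is €201.30.
Total paid = 43·€205.00 + €201.30 = €9,016.30.
Total interest = total paid − principal = €9,016.30 − €5,600.00 = €3,416.30.

€3,416.30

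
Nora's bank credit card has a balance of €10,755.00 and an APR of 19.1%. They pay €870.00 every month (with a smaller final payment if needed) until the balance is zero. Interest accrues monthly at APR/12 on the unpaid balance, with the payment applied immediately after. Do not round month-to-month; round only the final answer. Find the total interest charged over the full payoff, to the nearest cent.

€1,317.04

Monthly rate r = 19.1%/12 = 1.59167% = 0.0159167.
Payoff takes n = ⌈−ln(1 − rB₀/P)/ln(1+r)⌉ = ⌈13.875⌉ = 14 payments; the last is €762.04.
Total paid = 13·€870.00 + €762.04 = €12,072.04.
Total interest = total paid − principal = €12,072.04 − €10,755.00 = €1,317.04.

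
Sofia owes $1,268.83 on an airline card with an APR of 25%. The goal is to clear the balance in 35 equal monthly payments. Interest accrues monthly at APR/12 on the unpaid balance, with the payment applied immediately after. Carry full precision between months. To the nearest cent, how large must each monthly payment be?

$51.42

Monthly rate r = 25%/12 = 2.08333% = 0.0208333.
Level-payment amortization: P = B₀·r / (1 − (1+r)^(−n)) = 1268.83·0.0208333 / (1 − 1.02083^(−35)).
Denominator 1 − (1+r)^(−35) = 0.514062397.
P = 26.434 / 0.514062397 ≈ 51.42.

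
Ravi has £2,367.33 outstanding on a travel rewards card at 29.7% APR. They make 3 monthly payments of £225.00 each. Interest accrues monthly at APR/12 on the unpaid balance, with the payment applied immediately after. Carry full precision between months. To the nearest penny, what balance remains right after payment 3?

Monthly rate r = 29.7%/12 = 2.475% = 0.02475.
Each month: B ← B·(1+r) − £225.00.
Month 1: interest £58.59; balance after payment £2,200.92.
Month 2: interest £54.47; balance after payment £2,030.39.
Month 3: interest £50.25; balance after payment £1,855.65.

£1,855.65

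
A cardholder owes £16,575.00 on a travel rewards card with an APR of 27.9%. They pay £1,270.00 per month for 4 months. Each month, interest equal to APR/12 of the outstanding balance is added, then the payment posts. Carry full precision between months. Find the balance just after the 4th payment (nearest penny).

Monthly rate r = 27.9%/12 = 2.325% = 0.02325.
Each month: B ← B·(1+r) − £1,270.00.
Month 1: interest £385.37; balance after payment £15,690.37.
Month 2: interest £364.80; balance after payment £14,785.17.
Month 3: interest £343.76; balance after payment £13,858.93.
Month 4: interest £322.22; balance after payment £12,911.15.

£12,911.15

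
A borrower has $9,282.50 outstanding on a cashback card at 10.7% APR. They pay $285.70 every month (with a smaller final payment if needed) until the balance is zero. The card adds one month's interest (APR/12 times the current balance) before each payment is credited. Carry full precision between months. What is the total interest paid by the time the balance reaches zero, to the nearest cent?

$1,727.11

Monthly rate r = 10.7%/12 = 0.891667% = 0.00891667.
Payoff takes n = ⌈−ln(1 − rB₀/P)/ln(1+r)⌉ = ⌈38.534⌉ = 39 payments; the last is $153.01.
Total paid = 38·$285.70 + $153.01 = $11,009.61.
Total interest = total paid − principal = $11,009.61 − $9,282.50 = $1,727.11.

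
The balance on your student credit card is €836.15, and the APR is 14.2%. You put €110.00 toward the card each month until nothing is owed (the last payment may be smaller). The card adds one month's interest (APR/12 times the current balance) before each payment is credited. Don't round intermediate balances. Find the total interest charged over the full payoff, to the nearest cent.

€45.21

Monthly rate r = 14.2%/12 = 1.18333% = 0.0118333.
Payoff takes n = ⌈−ln(1 − rB₀/P)/ln(1+r)⌉ = ⌈8.012⌉ = 9 payments; the last is €1.36.
Total paid = 8·€110.00 + €1.36 = €881.36.
Total interest = total paid − principal = €881.36 − €836.15 = €45.21.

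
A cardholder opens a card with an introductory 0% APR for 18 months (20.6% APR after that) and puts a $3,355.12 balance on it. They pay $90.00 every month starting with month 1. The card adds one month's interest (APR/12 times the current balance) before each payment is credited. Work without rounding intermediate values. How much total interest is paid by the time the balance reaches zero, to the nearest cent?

Promo months 1–18 at r₀ = 0%/12 = 0; months 19+ at r₁ = 20.6%/12 = 0.0171667.
After month 18 (no interest yet): B = $3,355.12 − 18·$90.00 = $1,735.12.
Then at r₁ with $90.00/mo: n₂ = −ln(1 − r₁·B/P)/ln(1+r₁) ≈ 23.61 → 24 more payments.
Total paid = 41·$90.00 + $55.31 = $3,745.31; interest = $3,745.31 − $3,355.12 = $390.19.

$390.19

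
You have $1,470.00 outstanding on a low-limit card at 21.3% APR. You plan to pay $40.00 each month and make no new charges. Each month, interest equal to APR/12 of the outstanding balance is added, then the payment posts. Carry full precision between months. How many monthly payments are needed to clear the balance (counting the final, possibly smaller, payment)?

61 payments

Monthly rate r = 21.3%/12 = 1.775% = 0.01775.
Recurrence: B ← B·(1+r) − $40.00.
Month 1: interest $26.09; balance after payment $1,456.09.
Month 2: interest $25.85; balance after payment $1,441.94.
Closed form: n = −ln(1 − rB₀/P)/ln(1+r) = −ln(0.34769)/ln(1.01775) ≈ 60.045, so the balance reaches zero during payment 61.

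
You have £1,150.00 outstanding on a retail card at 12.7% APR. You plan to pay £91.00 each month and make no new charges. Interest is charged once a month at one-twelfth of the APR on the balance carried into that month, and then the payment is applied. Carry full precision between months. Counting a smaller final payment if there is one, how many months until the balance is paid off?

14 months

Monthly rate r = 12.7%/12 = 1.05833% = 0.0105833.
Recurrence: B ← B·(1+r) − £91.00.
Month 1: interest £12.17; balance after payment £1,071.17.
Month 2: interest £11.34; balance after payment £991.51.
Closed form: n = −ln(1 − rB₀/P)/ln(1+r) = −ln(0.86625)/ln(1.01058) ≈ 13.638, so the balance reaches zero during payment 14.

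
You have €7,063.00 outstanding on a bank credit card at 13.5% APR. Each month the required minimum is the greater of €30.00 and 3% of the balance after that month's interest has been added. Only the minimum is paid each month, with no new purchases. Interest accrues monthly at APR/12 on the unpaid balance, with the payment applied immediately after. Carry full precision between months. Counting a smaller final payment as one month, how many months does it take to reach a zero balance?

144 months

Monthly rate r = 13.5%/12 = 1.125% = 0.01125.
While 3% of the post-interest balance exceeds €30.00, each month B ← (B·(1+r))·(1 − 0.03), i.e. B shrinks by the factor (1+r)·0.97 = 0.98091.
This holds for months 1–103. Entering month 104 the balance is €970.30; 3% of the post-interest balance is now below €30.00, so the flat €30.00 minimum applies from here.
From month 104 a fixed €30.00 at rate r clears €970.30 in 41 more payments. Total: 103 + 41 = 144 months.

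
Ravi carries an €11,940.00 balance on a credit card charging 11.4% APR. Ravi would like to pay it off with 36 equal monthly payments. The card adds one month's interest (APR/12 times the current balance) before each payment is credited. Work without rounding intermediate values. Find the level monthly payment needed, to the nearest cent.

€393.17

Monthly rate r = 11.4%/12 = 0.95% = 0.0095.
Level-payment amortization: P = B₀·r / (1 − (1+r)^(−n)) = 11940.00·0.0095 / (1 − 1.0095^(−36)).
Denominator 1 − (1+r)^(−36) = 0.288504165.
P = 113.43 / 0.288504165 ≈ 393.17.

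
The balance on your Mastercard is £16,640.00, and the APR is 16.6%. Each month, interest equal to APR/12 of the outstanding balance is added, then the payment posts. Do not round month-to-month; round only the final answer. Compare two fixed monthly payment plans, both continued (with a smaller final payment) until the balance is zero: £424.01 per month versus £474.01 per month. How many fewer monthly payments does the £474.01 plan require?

8 fewer payments

Monthly rate r = 16.6%/12 = 1.38333% = 0.0138333.
At £424.01/mo: n = ⌈−ln(1 − rB₀/P)/ln(1+r)⌉ = 57 payments (last £415.24); total interest = total paid − £16,640.00 = £7,519.80.
At £474.01/mo: 49 payments (last £184.85); total interest £6,297.33.
Payments saved = 57 − 49 = 8.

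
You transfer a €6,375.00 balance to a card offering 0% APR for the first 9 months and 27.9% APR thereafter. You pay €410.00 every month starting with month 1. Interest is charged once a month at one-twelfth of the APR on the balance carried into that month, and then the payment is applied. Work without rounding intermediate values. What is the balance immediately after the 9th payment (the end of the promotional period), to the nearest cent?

Promo months 1–9 at r₀ = 0%/12 = 0; months 10+ at r₁ = 27.9%/12 = 0.02325.
After month 9 (no interest yet): B = €6,375.00 − 9·€410.00 = €2,685.00.

€2,685.00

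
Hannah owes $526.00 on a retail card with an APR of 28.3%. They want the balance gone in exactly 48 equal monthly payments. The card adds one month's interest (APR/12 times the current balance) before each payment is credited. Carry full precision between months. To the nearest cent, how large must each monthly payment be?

Monthly rate r = 28.3%/12 = 2.35833% = 0.0235833.
Level-payment amortization: P = B₀·r / (1 − (1+r)^(−n)) = 526.00·0.0235833 / (1 − 1.02358^(−48)).
Denominator 1 − (1+r)^(−48) = 0.673347398.
P = 12.4048 / 0.673347398 ≈ 18.42.

$18.42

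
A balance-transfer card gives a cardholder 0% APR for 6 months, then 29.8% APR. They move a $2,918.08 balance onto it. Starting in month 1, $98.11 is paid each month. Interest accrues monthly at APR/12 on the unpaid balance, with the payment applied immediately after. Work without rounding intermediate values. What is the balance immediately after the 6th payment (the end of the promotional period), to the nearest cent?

Promo months 1–6 at r₀ = 0%/12 = 0; months 7+ at r₁ = 29.8%/12 = 0.0248333.
After month 6 (no interest yet): B = $2,918.08 − 6·$98.11 = $2,329.42.

$2,329.42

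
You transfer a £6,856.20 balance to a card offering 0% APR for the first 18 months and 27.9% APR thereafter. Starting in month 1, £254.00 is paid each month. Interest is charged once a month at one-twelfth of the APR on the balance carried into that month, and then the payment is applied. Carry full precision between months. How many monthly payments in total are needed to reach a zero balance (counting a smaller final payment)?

29 payments

Promo months 1–18 at r₀ = 0%/12 = 0; months 19+ at r₁ = 27.9%/12 = 0.02325.
After month 18 (no interest yet): B = £6,856.20 − 18·£254.00 = £2,284.20.
Then at r₁ with £254.00/mo: n₂ = −ln(1 − r₁·B/P)/ln(1+r₁) ≈ 10.21 → 11 more payments.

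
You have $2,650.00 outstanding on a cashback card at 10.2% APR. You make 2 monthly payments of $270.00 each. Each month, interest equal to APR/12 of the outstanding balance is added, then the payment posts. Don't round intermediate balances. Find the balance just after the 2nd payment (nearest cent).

Monthly rate r = 10.2%/12 = 0.85% = 0.0085.
Each month: B ← B·(1+r) − $270.00.
Month 1: interest $22.52; balance after payment $2,402.53.
Month 2: interest $20.42; balance after payment $2,152.95.

$2,152.95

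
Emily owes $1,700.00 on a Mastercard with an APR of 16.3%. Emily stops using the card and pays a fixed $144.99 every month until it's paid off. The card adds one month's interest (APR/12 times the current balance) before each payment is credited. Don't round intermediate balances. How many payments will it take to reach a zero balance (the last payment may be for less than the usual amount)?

Monthly rate r = 16.3%/12 = 1.35833% = 0.0135833.
Recurrence: B ← B·(1+r) − $144.99.
Month 1: interest $23.09; balance after payment $1,578.10.
Month 2: interest $21.44; balance after payment $1,454.55.
Closed form: n = −ln(1 − rB₀/P)/ln(1+r) = −ln(0.84074)/ln(1.01358) ≈ 12.858, so the balance reaches zero during payment 13.

13 months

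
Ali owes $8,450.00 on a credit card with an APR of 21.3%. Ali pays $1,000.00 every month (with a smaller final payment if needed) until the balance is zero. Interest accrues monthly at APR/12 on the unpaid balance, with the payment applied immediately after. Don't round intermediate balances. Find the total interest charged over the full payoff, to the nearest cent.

$787.77

Monthly rate r = 21.3%/12 = 1.775% = 0.01775.
Payoff takes n = ⌈−ln(1 − rB₀/P)/ln(1+r)⌉ = ⌈9.236⌉ = 10 payments; the last is $237.77.
Total paid = 9·$1,000.00 + $237.77 = $9,237.77.
Total interest = total paid − principal = $9,237.77 − $8,450.00 = $787.77.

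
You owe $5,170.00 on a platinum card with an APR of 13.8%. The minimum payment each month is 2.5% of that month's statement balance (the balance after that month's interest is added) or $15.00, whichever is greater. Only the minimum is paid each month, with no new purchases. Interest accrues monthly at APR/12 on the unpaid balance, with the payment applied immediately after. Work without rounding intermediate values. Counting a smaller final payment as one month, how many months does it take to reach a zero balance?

Monthly rate r = 13.8%/12 = 1.15% = 0.0115.
While 2.5% of the post-interest balance exceeds $15.00, each month B ← (B·(1+r))·(1 − 0.025), i.e. B shrinks by the factor (1+r)·0.975 = 0.98621.
This holds for months 1–156. Entering month 157 the balance is $592.77; 2.5% of the post-interest balance is now below $15.00, so the flat $15.00 minimum applies from here.
From month 157 a fixed $15.00 at rate r clears $592.77 in 53 more payments. Total: 156 + 53 = 209 months.

209 months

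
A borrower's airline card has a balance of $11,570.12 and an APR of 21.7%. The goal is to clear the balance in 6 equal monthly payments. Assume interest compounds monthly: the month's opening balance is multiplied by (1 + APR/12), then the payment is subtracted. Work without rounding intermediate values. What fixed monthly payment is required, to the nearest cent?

Monthly rate r = 21.7%/12 = 1.80833% = 0.0180833.
Level-payment amortization: P = B₀·r / (1 − (1+r)^(−n)) = 11570.12·0.0180833 / (1 − 1.01808^(−6)).
Denominator 1 − (1+r)^(−6) = 0.101951001.
P = 209.226 / 0.101951001 ≈ 2052.22.

$2,052.22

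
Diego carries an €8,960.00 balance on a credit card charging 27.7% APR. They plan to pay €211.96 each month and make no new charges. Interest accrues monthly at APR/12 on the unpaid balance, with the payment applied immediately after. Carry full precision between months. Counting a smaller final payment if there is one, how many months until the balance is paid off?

Monthly rate r = 27.7%/12 = 2.30833% = 0.0230833.
Recurrence: B ← B·(1+r) − €211.96.
Month 1: interest €206.83; balance after payment €8,954.87.
Month 2: interest €206.71; balance after payment €8,949.61.
Closed form: n = −ln(1 − rB₀/P)/ln(1+r) = −ln(0.024218)/ln(1.02308) ≈ 163.036, so the balance reaches zero during payment 164.

164 payments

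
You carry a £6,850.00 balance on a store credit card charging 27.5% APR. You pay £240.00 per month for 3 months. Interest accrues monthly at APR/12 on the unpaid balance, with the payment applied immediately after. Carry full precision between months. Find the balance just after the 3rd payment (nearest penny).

Monthly rate r = 27.5%/12 = 2.29167% = 0.0229167.
Each month: B ← B·(1+r) − £240.00.
Month 1: interest £156.98; balance after payment £6,766.98.
Month 2: interest £155.08; balance after payment £6,682.06.
Month 3: interest £153.13; balance after payment £6,595.19.

£6,595.19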